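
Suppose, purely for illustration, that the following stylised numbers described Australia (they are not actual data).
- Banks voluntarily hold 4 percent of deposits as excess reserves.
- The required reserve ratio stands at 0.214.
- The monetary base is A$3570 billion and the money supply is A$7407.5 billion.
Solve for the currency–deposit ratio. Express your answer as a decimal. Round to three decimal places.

0.440

Using m = M/MB = 7407.5/3570 ≈ 2.074930. From m = (1 + c)/(c + rr + e), rearranging gives 1 + c = m·(c + rr + e), so c·(1 − m) = m·(rr + e) − 1.
Hence c = [m·(rr + e) − 1]/(1 − m) = [2.074930 × (0.214 + 0.04) − 1] / (1 − 2.074930) ≈ 0.439999.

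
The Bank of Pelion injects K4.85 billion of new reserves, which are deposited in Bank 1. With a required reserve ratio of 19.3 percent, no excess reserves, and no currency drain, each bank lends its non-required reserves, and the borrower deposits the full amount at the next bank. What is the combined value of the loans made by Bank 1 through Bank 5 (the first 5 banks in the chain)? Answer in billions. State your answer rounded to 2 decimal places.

K13.34 billion

Bank i lends (1 − rr)^i of the original deposit: Bank 1 lends 4.85·0.8070 ≈ 3.9139, Bank 2 lends 4.85·0.8070² ≈ 3.1586, and so on.
Summing a geometric series: total = 4.85·[0.8070·(1 − 0.8070^5) / (1 − 0.8070)] ≈ 13.3385 billion.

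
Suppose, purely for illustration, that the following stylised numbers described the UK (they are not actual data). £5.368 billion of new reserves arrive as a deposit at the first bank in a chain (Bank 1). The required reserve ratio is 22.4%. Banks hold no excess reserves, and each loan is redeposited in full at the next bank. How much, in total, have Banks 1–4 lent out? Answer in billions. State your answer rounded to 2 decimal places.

Bank i lends (1 − rr)^i of the original deposit: Bank 1 lends 5.368·0.7760 ≈ 4.1656, Bank 2 lends 5.368·0.7760² ≈ 3.2325, and so on.
Summing a geometric series: total = 5.368·[0.7760·(1 − 0.7760^4) / (1 − 0.7760)] ≈ 11.8530 billion.

£11.85 billion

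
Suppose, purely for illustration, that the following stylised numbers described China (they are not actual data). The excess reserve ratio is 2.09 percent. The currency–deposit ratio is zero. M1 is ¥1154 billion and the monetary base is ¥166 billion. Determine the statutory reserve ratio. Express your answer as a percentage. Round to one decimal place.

12.3%

Using m = M/MB = 1154/166 ≈ 6.951807. Since m = (1 + c)/(c + rr + e), the denominator satisfies c + rr + e = (1 + c)/m = (1 + 0) / 6.951807 ≈ 0.143847.
With c = 0 and e = 0.0209, the statutory reserve ratio is 0.143847 − 0 − 0.0209 = 0.122947.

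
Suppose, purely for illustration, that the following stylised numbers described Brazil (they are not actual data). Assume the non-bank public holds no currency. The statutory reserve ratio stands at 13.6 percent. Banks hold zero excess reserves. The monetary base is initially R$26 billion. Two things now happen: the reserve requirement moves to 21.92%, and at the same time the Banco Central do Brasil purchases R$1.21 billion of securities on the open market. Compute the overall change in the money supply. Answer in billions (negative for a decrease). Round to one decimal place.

-67.0 billion

Before: m₁ = 1 / (0.136) ≈ 7.3529, MB₁ = 26, so M₁ = 7.3529 × 26 = 191.1754 billion.
After: m₂ = 1 / (0.2192) ≈ 4.5620, MB₂ = 26 + 1.21 = 27.21, so M₂ = 4.5620 × 27.21 ≈ 124.132 billion.
ΔM = M₂ − M₁ = 124.132 − 191.1754 = -67.0434 billion.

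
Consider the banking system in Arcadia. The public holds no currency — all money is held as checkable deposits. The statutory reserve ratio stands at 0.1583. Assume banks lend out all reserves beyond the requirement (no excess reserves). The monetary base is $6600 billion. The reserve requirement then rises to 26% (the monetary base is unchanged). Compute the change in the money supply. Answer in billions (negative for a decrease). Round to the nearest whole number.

Initially m₁ = 1 / (0.1583) ≈ 6.31712, so M₁ = 6.31712 × 6600 = 41692.992 billion.
After the change m₂ = 1 / (0.26) ≈ 3.84615, so M₂ = 3.84615 × 6600 = 25384.59 billion.
ΔM = M₂ − M₁ = 25384.59 − 41692.992 = -16308.402 billion.

-16308 billion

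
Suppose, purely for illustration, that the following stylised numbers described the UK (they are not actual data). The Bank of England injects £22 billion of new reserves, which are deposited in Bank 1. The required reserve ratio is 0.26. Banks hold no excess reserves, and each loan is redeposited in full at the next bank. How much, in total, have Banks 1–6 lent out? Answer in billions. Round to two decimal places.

£52.33 billion

Bank i lends (1 − rr)^i of the original deposit: Bank 1 lends 22·0.7400 = 16.2800, Bank 2 lends 22·0.7400² = 12.0472, and so on.
Summing a geometric series: total = 22·[0.7400·(1 − 0.7400^6) / (1 − 0.7400)] ≈ 52.3335 billion.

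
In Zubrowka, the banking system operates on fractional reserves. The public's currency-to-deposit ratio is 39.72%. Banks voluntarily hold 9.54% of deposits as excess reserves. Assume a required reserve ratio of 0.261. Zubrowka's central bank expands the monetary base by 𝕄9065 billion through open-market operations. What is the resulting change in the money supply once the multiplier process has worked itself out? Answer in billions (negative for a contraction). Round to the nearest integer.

The money multiplier is m = (1 + c) / (rr + e + c) = (1 + 0.3972) / (0.261 + 0.0954 + 0.3972) ≈ 1.85403.
The purchase adds 9065 billion of base, so ΔM = m × ΔMB = 1.85403 × (+9065) ≈ 16806.782 billion.

𝕄16807 billion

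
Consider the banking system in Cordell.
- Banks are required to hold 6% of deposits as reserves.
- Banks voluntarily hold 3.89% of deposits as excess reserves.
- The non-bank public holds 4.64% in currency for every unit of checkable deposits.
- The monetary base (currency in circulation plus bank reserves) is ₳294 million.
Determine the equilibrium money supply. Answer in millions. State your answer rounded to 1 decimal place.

₳2117.3 million

The money multiplier is m = (1 + c) / (rr + e + c) = (1 + 0.0464) / (0.06 + 0.0389 + 0.0464) ≈ 7.20165.
So M = m × MB = 7.20165 × 294 = 2117.2851 million.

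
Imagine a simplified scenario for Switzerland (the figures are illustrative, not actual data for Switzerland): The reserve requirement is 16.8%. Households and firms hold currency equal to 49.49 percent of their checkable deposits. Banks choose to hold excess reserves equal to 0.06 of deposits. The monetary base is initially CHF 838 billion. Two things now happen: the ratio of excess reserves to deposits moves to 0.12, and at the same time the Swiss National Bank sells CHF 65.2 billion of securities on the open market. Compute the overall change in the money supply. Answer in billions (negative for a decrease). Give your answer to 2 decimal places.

Before: m₁ = (1 + 0.4949) / (0.168 + 0.06 + 0.4949) ≈ 2.067921, MB₁ = 838, so M₁ = 2.067921 × 838 ≈ 1732.9178 billion.
After: m₂ = (1 + 0.4949) / (0.168 + 0.12 + 0.4949) ≈ 1.909439, MB₂ = 838 − 65.2 = 772.8, so M₂ = 1.909439 × 772.8 ≈ 1475.6145 billion.
ΔM = M₂ − M₁ = 1475.6145 − 1732.9178 = -257.3033 billion.

-257.30 billion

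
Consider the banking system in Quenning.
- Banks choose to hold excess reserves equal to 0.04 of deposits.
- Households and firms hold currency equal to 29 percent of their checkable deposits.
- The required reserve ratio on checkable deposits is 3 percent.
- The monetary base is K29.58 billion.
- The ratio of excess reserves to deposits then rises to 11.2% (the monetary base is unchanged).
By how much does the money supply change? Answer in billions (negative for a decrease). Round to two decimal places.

-17.67 billion

Initially m₁ = (1 + 0.29) / (0.03 + 0.04 + 0.29) ≈ 3.58333, so M₁ = 3.58333 × 29.58 ≈ 105.9949 billion.
After the change m₂ = (1 + 0.29) / (0.03 + 0.112 + 0.29) ≈ 2.98611, so M₂ = 2.98611 × 29.58 ≈ 88.3291 billion.
ΔM = M₂ − M₁ = 88.3291 − 105.9949 = -17.6658 billion.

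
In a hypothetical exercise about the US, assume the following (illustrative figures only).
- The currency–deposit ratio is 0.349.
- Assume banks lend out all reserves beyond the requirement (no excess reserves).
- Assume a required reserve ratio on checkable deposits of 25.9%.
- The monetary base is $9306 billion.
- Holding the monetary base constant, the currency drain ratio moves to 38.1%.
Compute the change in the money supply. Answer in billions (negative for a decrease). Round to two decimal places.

Initially m₁ = (1 + 0.349) / (0.259 + 0.349) = 2.2187500, so M₁ = 2.2187500 × 9306 = 20647.6875 billion.
After the change m₂ = (1 + 0.381) / (0.259 + 0.381) = 2.1578125, so M₂ = 2.1578125 × 9306 ≈ 20080.6031 billion.
ΔM = M₂ − M₁ = 20080.6031 − 20647.6875 = -567.0844 billion.

-567.08 billion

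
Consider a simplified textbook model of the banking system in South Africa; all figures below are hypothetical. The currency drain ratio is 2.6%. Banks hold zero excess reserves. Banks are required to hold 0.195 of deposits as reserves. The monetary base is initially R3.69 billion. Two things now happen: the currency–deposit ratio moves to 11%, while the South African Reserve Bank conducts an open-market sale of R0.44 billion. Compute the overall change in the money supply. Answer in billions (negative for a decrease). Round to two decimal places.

-5.30 billion

Before: m₁ = (1 + 0.026) / (0.195 + 0.026) ≈ 4.6425, MB₁ = 3.69, so M₁ = 4.6425 × 3.69 ≈ 17.1308 billion.
After: m₂ = (1 + 0.11) / (0.195 + 0.11) ≈ 3.6393, MB₂ = 3.69 − 0.44 = 3.25, so M₂ = 3.6393 × 3.25 ≈ 11.8277 billion.
ΔM = M₂ − M₁ = 11.8277 − 17.1308 = -5.3031 billion.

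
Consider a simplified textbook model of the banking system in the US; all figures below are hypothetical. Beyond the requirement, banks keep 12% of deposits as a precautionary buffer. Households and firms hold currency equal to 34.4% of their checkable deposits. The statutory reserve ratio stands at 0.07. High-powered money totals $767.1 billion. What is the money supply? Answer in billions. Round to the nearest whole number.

$1931 billion

The money multiplier is m = (1 + c) / (rr + e + c) = (1 + 0.344) / (0.07 + 0.12 + 0.344) ≈ 2.5169.
So M = m × MB = 2.5169 × 767.1 ≈ 1930.714 billion.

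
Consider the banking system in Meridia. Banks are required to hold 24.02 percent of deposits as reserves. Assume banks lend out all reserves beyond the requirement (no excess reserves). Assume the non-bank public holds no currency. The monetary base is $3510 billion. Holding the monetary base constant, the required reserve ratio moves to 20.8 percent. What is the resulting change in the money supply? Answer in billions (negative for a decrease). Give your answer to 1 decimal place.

Initially m₁ = 1 / (0.2402) ≈ 4.163197, so M₁ = 4.163197 × 3510 ≈ 14612.8215 billion.
After the change m₂ = 1 / (0.208) ≈ 4.807692, so M₂ = 4.807692 × 3510 ≈ 16874.9989 billion.
ΔM = M₂ − M₁ = 16874.9989 − 14612.8215 = 2262.1774 billion.

$2262.2 billion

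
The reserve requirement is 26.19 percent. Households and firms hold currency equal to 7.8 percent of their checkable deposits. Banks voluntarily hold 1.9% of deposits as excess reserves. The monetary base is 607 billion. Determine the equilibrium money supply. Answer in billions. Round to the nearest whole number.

The money multiplier is m = (1 + c) / (rr + e + c) = (1 + 0.078) / (0.2619 + 0.019 + 0.078) ≈ 3.0036.
So M = m × MB = 3.0036 × 607 = 1823.1852 billion.

1823 billion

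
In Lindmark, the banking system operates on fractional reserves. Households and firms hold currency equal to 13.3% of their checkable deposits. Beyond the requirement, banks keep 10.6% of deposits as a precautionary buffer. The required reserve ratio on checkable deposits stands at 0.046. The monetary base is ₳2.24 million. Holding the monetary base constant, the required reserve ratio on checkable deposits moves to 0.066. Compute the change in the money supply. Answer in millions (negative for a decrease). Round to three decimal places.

-0.584 million

Initially m₁ = (1 + 0.133) / (0.046 + 0.106 + 0.133) ≈ 3.97544, so M₁ = 3.97544 × 2.24 ≈ 8.905 million.
After the change m₂ = (1 + 0.133) / (0.066 + 0.106 + 0.133) ≈ 3.71475, so M₂ = 3.71475 × 2.24 ≈ 8.321 million.
ΔM = M₂ − M₁ = 8.321 − 8.905 = -0.584 million.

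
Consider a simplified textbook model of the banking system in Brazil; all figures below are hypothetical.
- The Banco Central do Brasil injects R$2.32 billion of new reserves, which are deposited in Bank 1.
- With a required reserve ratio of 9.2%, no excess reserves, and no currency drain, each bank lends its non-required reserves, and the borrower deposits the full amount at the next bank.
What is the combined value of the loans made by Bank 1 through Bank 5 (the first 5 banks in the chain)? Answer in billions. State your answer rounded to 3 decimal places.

R$8.765 billion

Bank i lends (1 − rr)^i of the original deposit: Bank 1 lends 2.32·0.9080 ≈ 2.1066, Bank 2 lends 2.32·0.9080² ≈ 1.9128, and so on.
Summing a geometric series: total = 2.32·[0.9080·(1 − 0.9080^5) / (1 − 0.9080)] ≈ 8.7650 billion.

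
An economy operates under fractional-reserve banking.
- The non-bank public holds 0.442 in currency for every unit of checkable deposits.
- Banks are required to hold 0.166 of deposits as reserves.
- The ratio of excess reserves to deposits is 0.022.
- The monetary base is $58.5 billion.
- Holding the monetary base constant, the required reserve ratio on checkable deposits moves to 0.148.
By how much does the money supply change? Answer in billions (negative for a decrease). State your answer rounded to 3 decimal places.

$3.938 billion

Initially m₁ = (1 + 0.442) / (0.166 + 0.022 + 0.442) ≈ 2.288889, so M₁ = 2.288889 × 58.5 ≈ 133.9 billion.
After the change m₂ = (1 + 0.442) / (0.148 + 0.022 + 0.442) ≈ 2.356209, so M₂ = 2.356209 × 58.5 ≈ 137.8382 billion.
ΔM = M₂ − M₁ = 137.8382 − 133.9 = 3.9382 billion.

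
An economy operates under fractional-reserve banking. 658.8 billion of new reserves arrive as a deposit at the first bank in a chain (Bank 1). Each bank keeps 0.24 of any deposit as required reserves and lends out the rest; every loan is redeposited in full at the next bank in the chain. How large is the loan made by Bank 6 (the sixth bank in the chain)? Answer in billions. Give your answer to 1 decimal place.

127.0 billion

Each bank lends a fraction (1 − rr) = 0.7600 of the deposit it receives, so Bank 6 receives 658.8·0.7600^5 and lends 658.8·0.7600^6 ≈ 126.9507 billion.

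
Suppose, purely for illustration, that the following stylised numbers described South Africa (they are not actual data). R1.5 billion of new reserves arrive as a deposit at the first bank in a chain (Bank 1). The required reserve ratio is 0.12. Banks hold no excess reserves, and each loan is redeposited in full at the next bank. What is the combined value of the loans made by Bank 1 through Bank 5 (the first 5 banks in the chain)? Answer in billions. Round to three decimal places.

R5.195 billion

Bank i lends (1 − rr)^i of the original deposit: Bank 1 lends 1.5·0.8800 = 1.3200, Bank 2 lends 1.5·0.8800² = 1.1616, and so on.
Summing a geometric series: total = 1.5·[0.8800·(1 − 0.8800^5) / (1 − 0.8800)] ≈ 5.1949 billion.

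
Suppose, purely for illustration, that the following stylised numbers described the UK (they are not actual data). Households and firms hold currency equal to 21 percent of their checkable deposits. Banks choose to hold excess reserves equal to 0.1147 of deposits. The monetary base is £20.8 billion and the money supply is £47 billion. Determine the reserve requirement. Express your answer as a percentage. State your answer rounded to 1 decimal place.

Using m = M/MB = 47/20.8 ≈ 2.259615. Since m = (1 + c)/(c + rr + e), the denominator satisfies c + rr + e = (1 + c)/m = (1 + 0.21) / 2.259615 ≈ 0.535489.
With c = 0.21 and e = 0.1147, the reserve requirement is 0.535489 − 0.21 − 0.1147 = 0.210789.

21.1%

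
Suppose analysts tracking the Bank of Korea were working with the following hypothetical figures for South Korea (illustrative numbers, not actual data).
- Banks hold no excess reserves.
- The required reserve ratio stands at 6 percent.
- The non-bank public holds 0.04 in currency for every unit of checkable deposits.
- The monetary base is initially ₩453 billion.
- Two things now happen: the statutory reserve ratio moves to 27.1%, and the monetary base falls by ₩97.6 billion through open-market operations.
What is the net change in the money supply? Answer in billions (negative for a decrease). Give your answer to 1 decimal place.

-3522.7 billion

Before: m₁ = (1 + 0.04) / (0.06 + 0.04) = 10.4, MB₁ = 453, so M₁ = 10.4 × 453 = 4711.2 billion.
After: m₂ = (1 + 0.04) / (0.271 + 0.04) ≈ 3.34405, MB₂ = 453 − 97.6 = 355.4, so M₂ = 3.34405 × 355.4 ≈ 1188.4754 billion.
ΔM = M₂ − M₁ = 1188.4754 − 4711.2 = -3522.7246 billion.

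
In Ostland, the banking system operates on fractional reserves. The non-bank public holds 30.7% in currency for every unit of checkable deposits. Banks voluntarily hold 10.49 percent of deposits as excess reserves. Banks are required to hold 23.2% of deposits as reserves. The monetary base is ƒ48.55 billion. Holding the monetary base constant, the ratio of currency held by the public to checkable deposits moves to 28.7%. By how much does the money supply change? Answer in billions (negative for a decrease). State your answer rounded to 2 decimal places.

Initially m₁ = (1 + 0.307) / (0.232 + 0.1049 + 0.307) ≈ 2.02982, so M₁ = 2.02982 × 48.55 ≈ 98.5478 billion.
After the change m₂ = (1 + 0.287) / (0.232 + 0.1049 + 0.287) ≈ 2.06283, so M₂ = 2.06283 × 48.55 ≈ 100.1504 billion.
ΔM = M₂ − M₁ = 100.1504 − 98.5478 = 1.6026 billion.

ƒ1.60 billion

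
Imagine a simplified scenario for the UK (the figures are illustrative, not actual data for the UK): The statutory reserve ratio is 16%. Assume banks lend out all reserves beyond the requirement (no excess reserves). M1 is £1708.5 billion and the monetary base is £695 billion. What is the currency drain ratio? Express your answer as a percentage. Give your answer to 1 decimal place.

Using m = M/MB = 1708.5/695 ≈ 2.458273. From m = (1 + c)/(c + rr + e), rearranging gives 1 + c = m·(c + rr + e), so c·(1 − m) = m·(rr + e) − 1.
Hence c = [m·(rr + e) − 1]/(1 − m) = [2.458273 × (0.16 + 0) − 1] / (1 − 2.458273) ≈ 0.416024.

41.6%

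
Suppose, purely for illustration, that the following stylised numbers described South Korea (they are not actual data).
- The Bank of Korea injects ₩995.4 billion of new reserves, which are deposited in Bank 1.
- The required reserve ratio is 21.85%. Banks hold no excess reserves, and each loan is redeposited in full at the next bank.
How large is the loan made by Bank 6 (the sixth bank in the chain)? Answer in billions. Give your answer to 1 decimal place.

Each bank lends a fraction (1 − rr) = 0.7815 of the deposit it receives, so Bank 6 receives 995.4·0.7815^5 and lends 995.4·0.7815^6 ≈ 226.7627 billion.

₩226.8 billion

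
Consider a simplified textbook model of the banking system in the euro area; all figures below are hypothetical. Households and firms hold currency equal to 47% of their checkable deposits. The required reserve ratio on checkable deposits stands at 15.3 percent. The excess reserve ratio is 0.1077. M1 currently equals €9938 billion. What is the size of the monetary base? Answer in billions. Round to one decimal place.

€4939.9 billion

The money multiplier is m = (1 + c) / (rr + e + c) = (1 + 0.47) / (0.153 + 0.1077 + 0.47) ≈ 2.011770.
MB = M / m = 9938 / 2.011770 ≈ 4939.9285 billion.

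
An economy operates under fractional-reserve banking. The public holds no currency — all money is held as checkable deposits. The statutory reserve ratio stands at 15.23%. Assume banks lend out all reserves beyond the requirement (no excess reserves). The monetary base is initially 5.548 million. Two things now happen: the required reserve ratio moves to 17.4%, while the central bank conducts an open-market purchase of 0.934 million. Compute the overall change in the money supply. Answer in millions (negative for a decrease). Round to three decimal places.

0.825 million

Before: m₁ = 1 / (0.1523) ≈ 6.56599, MB₁ = 5.548, so M₁ = 6.56599 × 5.548 ≈ 36.4281 million.
After: m₂ = 1 / (0.174) ≈ 5.74713, MB₂ = 5.548 + 0.934 = 6.482, so M₂ = 5.74713 × 6.482 ≈ 37.2529 million.
ΔM = M₂ − M₁ = 37.2529 − 36.4281 = 0.8248 million.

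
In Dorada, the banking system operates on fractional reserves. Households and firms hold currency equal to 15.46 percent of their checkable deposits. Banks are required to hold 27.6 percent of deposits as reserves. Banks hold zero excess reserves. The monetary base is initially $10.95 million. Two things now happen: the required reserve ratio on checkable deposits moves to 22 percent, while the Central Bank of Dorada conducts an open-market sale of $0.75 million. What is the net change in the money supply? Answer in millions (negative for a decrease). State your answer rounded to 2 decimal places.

Before: m₁ = (1 + 0.1546) / (0.276 + 0.1546) ≈ 2.68137, MB₁ = 10.95, so M₁ = 2.68137 × 10.95 ≈ 29.361 million.
After: m₂ = (1 + 0.1546) / (0.22 + 0.1546) ≈ 3.08222, MB₂ = 10.95 − 0.75 = 10.2, so M₂ = 3.08222 × 10.2 ≈ 31.4386 million.
ΔM = M₂ − M₁ = 31.4386 − 29.361 = 2.0776 million.

$2.08 million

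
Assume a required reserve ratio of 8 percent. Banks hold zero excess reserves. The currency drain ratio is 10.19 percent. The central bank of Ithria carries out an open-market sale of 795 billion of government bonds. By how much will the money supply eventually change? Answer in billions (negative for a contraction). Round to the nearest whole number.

-4816 billion

The money multiplier is m = (1 + c) / (rr + c) = (1 + 0.1019) / (0.08 + 0.1019) ≈ 6.0577.
The sale removes 795 billion of base, so ΔM = m × ΔMB = 6.0577 × (−795) = -4815.8715 billion.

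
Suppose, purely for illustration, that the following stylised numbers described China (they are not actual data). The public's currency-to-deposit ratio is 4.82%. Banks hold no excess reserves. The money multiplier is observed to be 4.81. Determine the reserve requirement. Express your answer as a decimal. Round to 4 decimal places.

Using m = 4.81. Since m = (1 + c)/(c + rr + e), the denominator satisfies c + rr + e = (1 + c)/m = (1 + 0.0482) / 4.81 ≈ 0.217921.
With c = 0.0482 and e = 0, the reserve requirement is 0.217921 − 0.0482 − 0 = 0.169721.

0.1697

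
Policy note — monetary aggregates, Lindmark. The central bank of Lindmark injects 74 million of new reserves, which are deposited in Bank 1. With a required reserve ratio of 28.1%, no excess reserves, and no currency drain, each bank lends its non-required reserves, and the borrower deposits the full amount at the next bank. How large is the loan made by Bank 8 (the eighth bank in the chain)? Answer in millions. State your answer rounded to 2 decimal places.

Each bank lends a fraction (1 − rr) = 0.7190 of the deposit it receives, so Bank 8 receives 74·0.7190^7 and lends 74·0.7190^8 ≈ 5.2852 million.

5.29 million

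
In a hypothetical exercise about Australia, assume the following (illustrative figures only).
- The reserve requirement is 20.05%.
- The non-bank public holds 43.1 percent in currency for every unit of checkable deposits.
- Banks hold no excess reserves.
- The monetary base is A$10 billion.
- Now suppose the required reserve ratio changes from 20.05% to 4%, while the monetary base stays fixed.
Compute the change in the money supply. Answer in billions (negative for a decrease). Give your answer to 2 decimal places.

Initially m₁ = (1 + 0.431) / (0.2005 + 0.431) ≈ 2.2660, so M₁ = 2.2660 × 10 = 22.66 billion.
After the change m₂ = (1 + 0.431) / (0.04 + 0.431) ≈ 3.0382, so M₂ = 3.0382 × 10 = 30.382 billion.
ΔM = M₂ − M₁ = 30.382 − 22.66 = 7.722 billion.

A$7.72 billion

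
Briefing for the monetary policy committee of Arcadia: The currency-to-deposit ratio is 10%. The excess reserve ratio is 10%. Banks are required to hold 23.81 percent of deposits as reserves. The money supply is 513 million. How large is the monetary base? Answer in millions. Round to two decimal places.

204.31 million

The money multiplier is m = (1 + c) / (rr + e + c) = (1 + 0.1) / (0.2381 + 0.1 + 0.1) ≈ 2.510842.
MB = M / m = 513 / 2.510842 ≈ 204.3139 million.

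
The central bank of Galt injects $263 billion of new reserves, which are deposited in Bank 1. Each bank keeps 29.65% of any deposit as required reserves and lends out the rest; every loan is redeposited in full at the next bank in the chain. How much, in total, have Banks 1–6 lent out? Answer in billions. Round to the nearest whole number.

$548 billion

Bank i lends (1 − rr)^i of the original deposit: Bank 1 lends 263·0.7035 = 185.0205, Bank 2 lends 263·0.7035² ≈ 130.1619, and so on.
Summing a geometric series: total = 263·[0.7035·(1 − 0.7035^6) / (1 − 0.7035)] ≈ 548.3703 billion.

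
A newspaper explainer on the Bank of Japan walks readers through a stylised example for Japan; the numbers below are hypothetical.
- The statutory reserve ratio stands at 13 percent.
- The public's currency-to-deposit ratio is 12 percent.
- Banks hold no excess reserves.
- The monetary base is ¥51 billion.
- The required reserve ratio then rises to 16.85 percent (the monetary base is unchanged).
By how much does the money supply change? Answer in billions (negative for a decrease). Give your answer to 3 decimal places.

Initially m₁ = (1 + 0.12) / (0.13 + 0.12) = 4.48, so M₁ = 4.48 × 51 = 228.48 billion.
After the change m₂ = (1 + 0.12) / (0.1685 + 0.12) ≈ 3.882149, so M₂ = 3.882149 × 51 ≈ 197.9896 billion.
ΔM = M₂ − M₁ = 197.9896 − 228.48 = -30.4904 billion.

-30.490 billion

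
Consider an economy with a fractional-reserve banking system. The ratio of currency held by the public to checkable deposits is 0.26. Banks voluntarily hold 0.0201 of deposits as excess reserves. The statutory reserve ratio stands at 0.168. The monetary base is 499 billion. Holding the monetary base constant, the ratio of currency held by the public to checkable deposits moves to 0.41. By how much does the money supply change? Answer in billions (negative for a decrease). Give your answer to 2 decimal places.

-226.75 billion

Initially m₁ = (1 + 0.26) / (0.168 + 0.0201 + 0.26) ≈ 2.811872, so M₁ = 2.811872 × 499 ≈ 1403.1241 billion.
After the change m₂ = (1 + 0.41) / (0.168 + 0.0201 + 0.41) ≈ 2.357465, so M₂ = 2.357465 × 499 ≈ 1176.375 billion.
ΔM = M₂ − M₁ = 1176.375 − 1403.1241 = -226.7491 billion.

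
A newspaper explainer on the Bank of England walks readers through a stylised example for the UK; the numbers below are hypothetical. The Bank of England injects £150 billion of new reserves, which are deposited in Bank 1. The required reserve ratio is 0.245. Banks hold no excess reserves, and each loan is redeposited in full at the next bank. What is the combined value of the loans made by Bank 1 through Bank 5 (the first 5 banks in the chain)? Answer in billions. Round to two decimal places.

£348.85 billion

Bank i lends (1 − rr)^i of the original deposit: Bank 1 lends 150·0.7550 = 113.2500, Bank 2 lends 150·0.7550² ≈ 85.5037, and so on.
Summing a geometric series: total = 150·[0.7550·(1 − 0.7550^5) / (1 − 0.7550)] ≈ 348.8465 billion.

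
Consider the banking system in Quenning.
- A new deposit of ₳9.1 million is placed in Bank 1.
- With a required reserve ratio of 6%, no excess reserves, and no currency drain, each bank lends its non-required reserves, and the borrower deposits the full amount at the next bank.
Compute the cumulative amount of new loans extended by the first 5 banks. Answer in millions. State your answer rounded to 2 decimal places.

₳37.94 million

Bank i lends (1 − rr)^i of the original deposit: Bank 1 lends 9.1·0.9400 = 8.5540, Bank 2 lends 9.1·0.9400² ≈ 8.0408, and so on.
Summing a geometric series: total = 9.1·[0.9400·(1 − 0.9400^5) / (1 − 0.9400)] ≈ 37.9364 million.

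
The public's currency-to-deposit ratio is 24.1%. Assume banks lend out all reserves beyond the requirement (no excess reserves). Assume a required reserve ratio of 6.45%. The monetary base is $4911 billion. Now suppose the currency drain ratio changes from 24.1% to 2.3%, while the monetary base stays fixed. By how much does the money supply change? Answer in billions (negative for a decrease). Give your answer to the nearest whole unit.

Initially m₁ = (1 + 0.241) / (0.0645 + 0.241) ≈ 4.06219, so M₁ = 4.06219 × 4911 ≈ 19949.4151 billion.
After the change m₂ = (1 + 0.023) / (0.0645 + 0.023) ≈ 11.69143, so M₂ = 11.69143 × 4911 ≈ 57416.6127 billion.
ΔM = M₂ − M₁ = 57416.6127 − 19949.4151 = 37467.1976 billion.

$37467 billion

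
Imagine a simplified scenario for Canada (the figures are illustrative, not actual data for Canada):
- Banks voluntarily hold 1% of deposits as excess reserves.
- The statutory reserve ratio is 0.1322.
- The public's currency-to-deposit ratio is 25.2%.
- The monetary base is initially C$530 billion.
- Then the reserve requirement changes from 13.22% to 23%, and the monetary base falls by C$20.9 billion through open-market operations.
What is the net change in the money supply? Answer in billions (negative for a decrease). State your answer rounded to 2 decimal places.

Before: m₁ = (1 + 0.252) / (0.1322 + 0.01 + 0.252) ≈ 3.176053, MB₁ = 530, so M₁ = 3.176053 × 530 ≈ 1683.3081 billion.
After: m₂ = (1 + 0.252) / (0.23 + 0.01 + 0.252) ≈ 2.544715, MB₂ = 530 − 20.9 = 509.1, so M₂ = 2.544715 × 509.1 ≈ 1295.5144 billion.
ΔM = M₂ − M₁ = 1295.5144 − 1683.3081 = -387.7937 billion.

-387.79 billion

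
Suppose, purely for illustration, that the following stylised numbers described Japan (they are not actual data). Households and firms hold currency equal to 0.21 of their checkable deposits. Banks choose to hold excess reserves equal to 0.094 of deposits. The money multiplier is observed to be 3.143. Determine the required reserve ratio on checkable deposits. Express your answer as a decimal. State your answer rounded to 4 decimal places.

0.0810

Using m = 3.143. Since m = (1 + c)/(c + rr + e), the denominator satisfies c + rr + e = (1 + c)/m = (1 + 0.21) / 3.143 ≈ 0.384983.
With c = 0.21 and e = 0.094, the required reserve ratio on checkable deposits is 0.384983 − 0.21 − 0.094 = 0.080983.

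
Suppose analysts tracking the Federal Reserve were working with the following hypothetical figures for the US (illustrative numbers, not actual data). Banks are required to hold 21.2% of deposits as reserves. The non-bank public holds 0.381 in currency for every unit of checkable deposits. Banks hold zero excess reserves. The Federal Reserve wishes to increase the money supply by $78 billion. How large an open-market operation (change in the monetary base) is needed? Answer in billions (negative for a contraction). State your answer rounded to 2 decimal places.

The money multiplier is m = (1 + c) / (rr + c) = (1 + 0.381) / (0.212 + 0.381) ≈ 2.32884.
ΔMB = ΔM / m = (+78) / 2.32884 ≈ 33.4931 billion.

$33.49 billion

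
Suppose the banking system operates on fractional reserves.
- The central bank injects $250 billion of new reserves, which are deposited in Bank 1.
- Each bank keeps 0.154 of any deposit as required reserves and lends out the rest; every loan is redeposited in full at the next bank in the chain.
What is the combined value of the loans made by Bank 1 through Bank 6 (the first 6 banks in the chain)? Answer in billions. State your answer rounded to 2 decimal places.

$869.86 billion

Bank i lends (1 − rr)^i of the original deposit: Bank 1 lends 250·0.8460 = 211.5000, Bank 2 lends 250·0.8460² = 178.9290, and so on.
Summing a geometric series: total = 250·[0.8460·(1 − 0.8460^6) / (1 − 0.8460)] ≈ 869.8623 billion.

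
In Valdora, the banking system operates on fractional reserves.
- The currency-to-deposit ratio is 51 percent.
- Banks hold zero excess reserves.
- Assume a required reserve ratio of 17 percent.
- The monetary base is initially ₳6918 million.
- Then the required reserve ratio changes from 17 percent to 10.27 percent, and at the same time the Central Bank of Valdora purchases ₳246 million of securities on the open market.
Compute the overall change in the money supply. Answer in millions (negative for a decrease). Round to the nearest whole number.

Before: m₁ = (1 + 0.51) / (0.17 + 0.51) ≈ 2.22059, MB₁ = 6918, so M₁ = 2.22059 × 6918 ≈ 15362.0416 million.
After: m₂ = (1 + 0.51) / (0.1027 + 0.51) ≈ 2.46450, MB₂ = 6918 + 246 = 7164, so M₂ = 2.46450 × 7164 = 17655.678 million.
ΔM = M₂ − M₁ = 17655.678 − 15362.0416 = 2293.6364 million.

₳2294 million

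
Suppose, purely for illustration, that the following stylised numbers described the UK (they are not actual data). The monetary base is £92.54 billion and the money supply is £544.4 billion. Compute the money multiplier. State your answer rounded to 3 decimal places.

The money multiplier is m = M / MB = 544.4 / 92.54 ≈ 5.88286.

5.883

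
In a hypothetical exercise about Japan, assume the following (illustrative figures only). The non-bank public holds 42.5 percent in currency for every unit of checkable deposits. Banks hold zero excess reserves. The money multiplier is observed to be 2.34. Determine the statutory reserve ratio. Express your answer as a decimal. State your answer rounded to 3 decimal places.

Using m = 2.34. Since m = (1 + c)/(c + rr + e), the denominator satisfies c + rr + e = (1 + c)/m = (1 + 0.425) / 2.34 ≈ 0.608974.
With c = 0.425 and e = 0, the statutory reserve ratio is 0.608974 − 0.425 − 0 = 0.183974.

0.184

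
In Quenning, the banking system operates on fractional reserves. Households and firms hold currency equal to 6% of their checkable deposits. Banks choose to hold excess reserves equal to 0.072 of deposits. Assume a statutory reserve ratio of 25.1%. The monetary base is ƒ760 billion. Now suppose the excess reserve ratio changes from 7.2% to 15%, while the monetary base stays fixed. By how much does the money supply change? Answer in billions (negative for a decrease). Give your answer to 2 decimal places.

-355.89 billion

Initially m₁ = (1 + 0.06) / (0.251 + 0.072 + 0.06) ≈ 2.767624, so M₁ = 2.767624 × 760 ≈ 2103.3942 billion.
After the change m₂ = (1 + 0.06) / (0.251 + 0.15 + 0.06) ≈ 2.299349, so M₂ = 2.299349 × 760 ≈ 1747.5052 billion.
ΔM = M₂ − M₁ = 1747.5052 − 2103.3942 = -355.889 billion.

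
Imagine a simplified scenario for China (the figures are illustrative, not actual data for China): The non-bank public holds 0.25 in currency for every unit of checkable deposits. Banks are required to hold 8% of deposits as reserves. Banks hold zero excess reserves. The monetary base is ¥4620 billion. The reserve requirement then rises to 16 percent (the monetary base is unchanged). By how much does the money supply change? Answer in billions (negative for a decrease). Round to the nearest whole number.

-3415 billion

Initially m₁ = (1 + 0.25) / (0.08 + 0.25) ≈ 3.78788, so M₁ = 3.78788 × 4620 = 17500.0056 billion.
After the change m₂ = (1 + 0.25) / (0.16 + 0.25) ≈ 3.04878, so M₂ = 3.04878 × 4620 = 14085.3636 billion.
ΔM = M₂ − M₁ = 14085.3636 − 17500.0056 = -3414.642 billion.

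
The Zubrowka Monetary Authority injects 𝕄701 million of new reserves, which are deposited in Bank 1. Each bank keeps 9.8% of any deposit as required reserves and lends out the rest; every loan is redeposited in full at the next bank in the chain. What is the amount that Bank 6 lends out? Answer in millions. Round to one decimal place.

Each bank lends a fraction (1 − rr) = 0.9020 of the deposit it receives, so Bank 6 receives 701·0.9020^5 and lends 701·0.9020^6 ≈ 377.5350 million.

𝕄377.5 million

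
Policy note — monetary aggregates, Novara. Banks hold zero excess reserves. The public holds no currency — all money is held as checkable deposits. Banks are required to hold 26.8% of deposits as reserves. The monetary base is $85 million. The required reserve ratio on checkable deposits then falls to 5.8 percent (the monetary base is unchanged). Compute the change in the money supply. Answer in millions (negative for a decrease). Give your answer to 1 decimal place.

Initially m₁ = 1 / (0.268) ≈ 3.7313, so M₁ = 3.7313 × 85 = 317.1605 million.
After the change m₂ = 1 / (0.058) ≈ 17.2414, so M₂ = 17.2414 × 85 = 1465.519 million.
ΔM = M₂ − M₁ = 1465.519 − 317.1605 = 1148.3585 million.

$1148.4 million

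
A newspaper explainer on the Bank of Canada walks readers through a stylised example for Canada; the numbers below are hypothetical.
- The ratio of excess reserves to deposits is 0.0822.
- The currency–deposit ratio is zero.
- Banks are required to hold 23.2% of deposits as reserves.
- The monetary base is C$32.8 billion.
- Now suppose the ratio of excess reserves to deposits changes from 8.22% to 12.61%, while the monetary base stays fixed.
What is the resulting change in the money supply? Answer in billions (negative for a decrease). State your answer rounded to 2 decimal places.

-12.80 billion

Initially m₁ = 1 / (0.232 + 0.0822) ≈ 3.18269, so M₁ = 3.18269 × 32.8 ≈ 104.3922 billion.
After the change m₂ = 1 / (0.232 + 0.1261) ≈ 2.79252, so M₂ = 2.79252 × 32.8 ≈ 91.5947 billion.
ΔM = M₂ − M₁ = 91.5947 − 104.3922 = -12.7975 billion.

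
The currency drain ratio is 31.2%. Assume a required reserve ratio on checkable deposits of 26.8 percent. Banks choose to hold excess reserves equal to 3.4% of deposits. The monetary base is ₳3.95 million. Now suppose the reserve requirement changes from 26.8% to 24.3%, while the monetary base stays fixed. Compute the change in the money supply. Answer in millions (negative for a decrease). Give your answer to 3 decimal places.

₳0.358 million

Initially m₁ = (1 + 0.312) / (0.268 + 0.034 + 0.312) ≈ 2.13681, so M₁ = 2.13681 × 3.95 ≈ 8.4404 million.
After the change m₂ = (1 + 0.312) / (0.243 + 0.034 + 0.312) ≈ 2.22750, so M₂ = 2.22750 × 3.95 ≈ 8.7986 million.
ΔM = M₂ − M₁ = 8.7986 − 8.4404 = 0.3582 million.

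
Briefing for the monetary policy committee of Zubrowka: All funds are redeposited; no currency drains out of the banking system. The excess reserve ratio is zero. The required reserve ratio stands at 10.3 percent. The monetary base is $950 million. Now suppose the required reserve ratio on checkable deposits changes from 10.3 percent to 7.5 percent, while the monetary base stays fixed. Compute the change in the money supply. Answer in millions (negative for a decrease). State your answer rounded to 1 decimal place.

$3443.4 million

Initially m₁ = 1 / (0.103) ≈ 9.70874, so M₁ = 9.70874 × 950 = 9223.303 million.
After the change m₂ = 1 / (0.075) ≈ 13.33333, so M₂ = 13.33333 × 950 = 12666.6635 million.
ΔM = M₂ − M₁ = 12666.6635 − 9223.303 = 3443.3605 million.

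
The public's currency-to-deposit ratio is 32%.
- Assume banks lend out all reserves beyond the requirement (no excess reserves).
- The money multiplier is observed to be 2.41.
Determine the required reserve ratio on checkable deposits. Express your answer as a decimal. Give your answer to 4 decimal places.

Using m = 2.41. Since m = (1 + c)/(c + rr + e), the denominator satisfies c + rr + e = (1 + c)/m = (1 + 0.32) / 2.41 ≈ 0.547718.
With c = 0.32 and e = 0, the required reserve ratio on checkable deposits is 0.547718 − 0.32 − 0 = 0.227718.

0.2277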